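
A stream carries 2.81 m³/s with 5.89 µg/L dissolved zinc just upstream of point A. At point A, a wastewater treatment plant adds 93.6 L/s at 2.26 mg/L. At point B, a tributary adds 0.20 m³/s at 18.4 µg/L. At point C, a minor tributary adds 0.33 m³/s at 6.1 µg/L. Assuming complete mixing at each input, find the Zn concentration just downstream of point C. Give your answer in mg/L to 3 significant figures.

0.0681 mg/L

5.89 µg/L = 0.00589 mg/L.
93.6 L/s = 0.0936 m³/s.
After input A: C = (2.81·0.00589 + 0.0936·2.26) / 2.904 = 0.07855 mg/L.
18.4 µg/L = 0.0184 mg/L.
After input B: C = (2.904·0.07855 + 0.2·0.0184) / 3.104 = 0.07468 mg/L.
6.1 µg/L = 0.0061 mg/L.
After input C: C = (3.104·0.07468 + 0.33·0.0061) / 3.434 = 0.06809 mg/L.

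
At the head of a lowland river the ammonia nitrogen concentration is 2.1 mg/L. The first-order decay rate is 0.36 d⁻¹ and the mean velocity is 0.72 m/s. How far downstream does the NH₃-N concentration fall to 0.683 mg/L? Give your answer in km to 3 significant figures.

From C = C₀·e^(−kt), t = ln(C₀/C)/k = ln(2.1/0.683)/0.36 = 1.123/0.36 = 3.12 d.
Distance = v·t = 0.72 m/s × 2.696e+05 s = 1.941e+05 m = 194.1 km.

194 km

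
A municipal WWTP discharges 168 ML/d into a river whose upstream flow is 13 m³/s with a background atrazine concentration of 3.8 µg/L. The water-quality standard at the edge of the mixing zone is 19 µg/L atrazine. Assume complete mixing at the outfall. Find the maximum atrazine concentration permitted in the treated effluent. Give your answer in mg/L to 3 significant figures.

168 ML/d = 1.944 m³/s.
3.8 µg/L = 0.0038 mg/L.
19 µg/L = 0.019 mg/L.
Mass balance: 0.019·14.94 = 1.944·Cₑ + 13·0.0038.
Cₑ = (0.2839 − 0.0494) / 1.944 = 0.1206 mg/L.

0.121 mg/L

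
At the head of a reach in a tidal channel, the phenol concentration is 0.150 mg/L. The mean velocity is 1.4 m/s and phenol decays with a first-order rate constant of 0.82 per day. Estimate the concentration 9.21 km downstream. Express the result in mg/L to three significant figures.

0.141 mg/L

Travel time t = 9.21 km / 1.4 m/s = 9210/1.4 = 6579 s = 0.07614 d.
First-order decay: C = 0.150·exp(−0.82·0.07614) = 0.150·0.9395 = 0.1409 mg/L.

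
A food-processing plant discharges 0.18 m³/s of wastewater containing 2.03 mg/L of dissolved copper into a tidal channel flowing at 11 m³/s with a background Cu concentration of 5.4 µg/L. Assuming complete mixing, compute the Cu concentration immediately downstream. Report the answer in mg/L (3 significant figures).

0.0380 mg/L

5.4 µg/L = 0.0054 mg/L.
Flow-weighted mixing gives C = (0.18·2.03 + 11·0.0054) / (0.18 + 11) = 0.4248/11.18 = 0.038 mg/L.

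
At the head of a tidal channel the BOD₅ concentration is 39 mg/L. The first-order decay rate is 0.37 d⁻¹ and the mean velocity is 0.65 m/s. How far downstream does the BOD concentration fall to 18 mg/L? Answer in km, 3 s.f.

117 km

From C = C₀·e^(−kt), t = ln(C₀/C)/k = ln(39/18)/0.37 = 0.7732/0.37 = 2.09 d.
Distance = v·t = 0.65 m/s × 1.806e+05 s = 1.174e+05 m = 117.4 km.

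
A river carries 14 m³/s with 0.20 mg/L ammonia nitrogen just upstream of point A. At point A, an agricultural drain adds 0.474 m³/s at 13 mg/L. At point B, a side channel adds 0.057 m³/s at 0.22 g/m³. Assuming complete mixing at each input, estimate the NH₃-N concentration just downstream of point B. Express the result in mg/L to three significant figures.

0.618 mg/L

After input A: C = (14·0.2 + 0.474·13) / 14.47 = 0.6192 mg/L.
After input B: C = (14.47·0.6192 + 0.057·0.22) / 14.53 = 0.6176 mg/L.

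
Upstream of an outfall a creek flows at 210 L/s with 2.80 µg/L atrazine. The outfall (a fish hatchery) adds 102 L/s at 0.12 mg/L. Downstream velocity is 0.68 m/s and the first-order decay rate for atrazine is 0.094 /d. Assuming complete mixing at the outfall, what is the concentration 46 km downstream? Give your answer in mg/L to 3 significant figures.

0.0382 mg/L

102 L/s = 0.102 m³/s.
210 L/s = 0.21 m³/s.
2.80 µg/L = 0.0028 mg/L.
After complete mixing, C₀ = (0.102·0.12 + 0.21·0.0028) / 0.312 = 0.04112 mg/L.
Travel time t = 4.6e+04 m / 0.68 m/s = 6.765e+04 s = 0.783 d.
C = 0.04112·exp(−0.094·0.783) = 0.04112·0.929 = 0.0382 mg/L.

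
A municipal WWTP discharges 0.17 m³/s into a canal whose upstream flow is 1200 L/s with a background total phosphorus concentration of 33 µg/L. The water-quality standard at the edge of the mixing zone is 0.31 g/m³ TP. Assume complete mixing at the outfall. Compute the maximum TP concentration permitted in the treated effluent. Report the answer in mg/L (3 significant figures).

1200 L/s = 1.2 m³/s.
33 µg/L = 0.033 mg/L.
Mass balance: 0.31·1.37 = 0.17·Cₑ + 1.2·0.033.
Cₑ = (0.4247 − 0.0396) / 0.17 = 2.265 mg/L.

2.27 mg/L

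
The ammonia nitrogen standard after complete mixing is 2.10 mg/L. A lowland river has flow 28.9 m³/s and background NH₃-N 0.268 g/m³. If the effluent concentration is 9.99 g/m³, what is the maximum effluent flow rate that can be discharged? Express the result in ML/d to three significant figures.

580 ML/d

Mass balance at complete mixing: C_std·(Q_w + Q_r) = Q_w·C_e + Q_r·C_b.
Rearranging, Q_w = Q_r·(C_std − C_b)/(C_e − C_std) = 28.9·(2.1 − 0.268) / (9.99 − 2.1) = 6.71 m³/s.
= 579.8 ML/d.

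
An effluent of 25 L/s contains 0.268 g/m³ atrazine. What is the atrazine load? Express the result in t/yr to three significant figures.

0.211 t/yr

25 L/s = 0.025 m³/s.
Mass flux = Q·C = 0.025 m³/s × 0.268 g/m³ = 0.0067 g/s.
= 0.0067 g/s × 31.56 = 0.2114 t/yr.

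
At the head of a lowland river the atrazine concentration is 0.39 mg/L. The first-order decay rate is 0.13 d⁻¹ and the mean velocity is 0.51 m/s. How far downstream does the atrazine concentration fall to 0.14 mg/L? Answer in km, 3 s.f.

347 km

From C = C₀·e^(−kt), t = ln(C₀/C)/k = ln(0.39/0.14)/0.13 = 1.025/0.13 = 7.881 d.
Distance = v·t = 0.51 m/s × 6.809e+05 s = 3.473e+05 m = 347.3 km.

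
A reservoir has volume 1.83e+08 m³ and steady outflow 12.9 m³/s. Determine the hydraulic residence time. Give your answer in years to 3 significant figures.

0.450 yr

Q = 12.9 m³/s × 3.156e+07 s/yr = 4.071e+08 m³/yr.
Hydraulic residence time τ = V/Q = 1.83e+08/4.071e+08 = 0.4495 yr.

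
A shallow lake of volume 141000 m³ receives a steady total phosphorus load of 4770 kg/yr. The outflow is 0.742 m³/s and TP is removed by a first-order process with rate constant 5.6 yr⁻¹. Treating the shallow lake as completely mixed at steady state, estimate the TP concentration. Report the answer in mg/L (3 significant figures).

0.197 mg/L

Outflow Q = 0.742 m³/s × 3.156e+07 s/yr = 2.342e+07 m³/yr.
Steady-state CSTR mass balance: W = Q·C + k·V·C, so C = W/(Q + kV).
Q + kV = 2.342e+07 + 5.6·141000 = 2.421e+07 m³/yr.
C = 4770/2.421e+07 = 0.0001971 kg/m³ = 0.1971 mg/L.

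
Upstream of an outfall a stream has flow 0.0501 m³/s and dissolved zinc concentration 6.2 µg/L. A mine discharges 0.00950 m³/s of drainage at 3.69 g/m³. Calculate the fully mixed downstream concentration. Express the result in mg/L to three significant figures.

6.2 µg/L = 0.0062 mg/L.
Conservation of mass across the mixing zone: C = (0.0095·3.69 + 0.0501·0.0062) / (0.0095 + 0.0501) = 0.03537/0.0596 = 0.5934 mg/L.

0.593 mg/L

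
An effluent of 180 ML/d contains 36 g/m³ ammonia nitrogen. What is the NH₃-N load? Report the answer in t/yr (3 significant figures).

180 ML/d = 2.083 m³/s.
Mass flux = Q·C = 2.083 m³/s × 36 g/m³ = 75 g/s.
= 75 g/s × 31.56 = 2367 t/yr.

2370 t/yr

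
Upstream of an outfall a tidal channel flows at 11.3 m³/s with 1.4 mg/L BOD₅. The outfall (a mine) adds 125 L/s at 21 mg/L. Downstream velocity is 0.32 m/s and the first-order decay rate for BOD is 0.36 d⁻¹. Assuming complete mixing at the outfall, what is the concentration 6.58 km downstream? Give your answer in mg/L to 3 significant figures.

125 L/s = 0.125 m³/s.
After complete mixing, C₀ = (0.125·21 + 11.3·1.4) / 11.43 = 1.614 mg/L.
Travel time t = 6580 m / 0.32 m/s = 2.056e+04 s = 0.238 d.
C = 1.614·exp(−0.36·0.238) = 1.614·0.9179 = 1.482 mg/L.

1.48 mg/L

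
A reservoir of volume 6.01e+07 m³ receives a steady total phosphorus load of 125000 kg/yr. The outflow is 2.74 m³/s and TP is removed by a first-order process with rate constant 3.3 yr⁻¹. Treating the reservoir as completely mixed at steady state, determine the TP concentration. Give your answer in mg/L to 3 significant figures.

Outflow Q = 2.74 m³/s × 3.156e+07 s/yr = 8.647e+07 m³/yr.
Steady-state CSTR mass balance: W = Q·C + k·V·C, so C = W/(Q + kV).
Q + kV = 8.647e+07 + 3.3·6.01e+07 = 2.848e+08 m³/yr.
C = 125000/2.848e+08 = 0.0004389 kg/m³ = 0.4389 mg/L.

0.439 mg/L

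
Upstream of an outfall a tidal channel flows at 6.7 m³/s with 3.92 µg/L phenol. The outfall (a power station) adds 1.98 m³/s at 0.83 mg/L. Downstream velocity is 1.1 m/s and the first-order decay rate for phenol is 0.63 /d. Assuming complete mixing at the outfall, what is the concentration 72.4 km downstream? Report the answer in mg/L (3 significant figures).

3.92 µg/L = 0.00392 mg/L.
After complete mixing, C₀ = (1.98·0.83 + 6.7·0.00392) / 8.68 = 0.1924 mg/L.
Travel time t = 7.24e+04 m / 1.1 m/s = 6.582e+04 s = 0.7618 d.
C = 0.1924·exp(−0.63·0.7618) = 0.1924·0.6188 = 0.119 mg/L.

0.119 mg/L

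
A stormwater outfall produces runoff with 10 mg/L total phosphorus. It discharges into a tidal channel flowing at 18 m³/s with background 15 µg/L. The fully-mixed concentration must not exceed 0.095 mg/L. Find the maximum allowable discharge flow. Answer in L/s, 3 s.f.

15 µg/L = 0.015 mg/L.
Mass balance at complete mixing: C_std·(Q_w + Q_r) = Q_w·C_e + Q_r·C_b.
Rearranging, Q_w = Q_r·(C_std − C_b)/(C_e − C_std) = 18·(0.095 − 0.015) / (10 − 0.095) = 0.1454 m³/s.
= 145.4 L/s.

145 L/s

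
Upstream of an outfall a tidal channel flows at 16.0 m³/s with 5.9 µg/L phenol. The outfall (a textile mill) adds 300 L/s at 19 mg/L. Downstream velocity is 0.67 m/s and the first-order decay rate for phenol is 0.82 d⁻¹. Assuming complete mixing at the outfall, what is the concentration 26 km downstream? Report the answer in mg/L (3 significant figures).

300 L/s = 0.3 m³/s.
5.9 µg/L = 0.0059 mg/L.
After complete mixing, C₀ = (0.3·19 + 16·0.0059) / 16.3 = 0.3555 mg/L.
Travel time t = 2.6e+04 m / 0.67 m/s = 3.881e+04 s = 0.4491 d.
C = 0.3555·exp(−0.82·0.4491) = 0.3555·0.6919 = 0.246 mg/L.

0.246 mg/L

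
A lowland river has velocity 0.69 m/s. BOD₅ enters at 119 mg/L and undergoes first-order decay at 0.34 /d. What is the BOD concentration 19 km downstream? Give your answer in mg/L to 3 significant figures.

Travel time t = 19 km / 0.69 m/s = 1.9e+04/0.69 = 2.754e+04 s = 0.3187 d.
First-order decay: C = 119·exp(−0.34·0.3187) = 119·0.8973 = 106.8 mg/L.

107 mg/L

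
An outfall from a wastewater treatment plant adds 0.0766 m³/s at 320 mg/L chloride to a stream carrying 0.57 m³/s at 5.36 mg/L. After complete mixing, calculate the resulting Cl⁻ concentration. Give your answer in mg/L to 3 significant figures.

42.6 mg/L

By mass balance at complete mixing, C = (0.0766·320 + 0.57·5.36) / (0.0766 + 0.57) = 27.57/0.6466 = 42.63 mg/L.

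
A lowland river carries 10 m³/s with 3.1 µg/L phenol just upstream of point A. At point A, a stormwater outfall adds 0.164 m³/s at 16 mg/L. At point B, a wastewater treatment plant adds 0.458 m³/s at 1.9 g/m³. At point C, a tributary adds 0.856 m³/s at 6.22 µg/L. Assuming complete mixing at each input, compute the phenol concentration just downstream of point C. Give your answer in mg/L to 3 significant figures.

0.308 mg/L

3.1 µg/L = 0.0031 mg/L.
After input A: C = (10·0.0031 + 0.164·16) / 10.16 = 0.2612 mg/L.
After input B: C = (10.16·0.2612 + 0.458·1.9) / 10.62 = 0.3319 mg/L.
6.22 µg/L = 0.00622 mg/L.
After input C: C = (10.62·0.3319 + 0.856·0.00622) / 11.48 = 0.3076 mg/L.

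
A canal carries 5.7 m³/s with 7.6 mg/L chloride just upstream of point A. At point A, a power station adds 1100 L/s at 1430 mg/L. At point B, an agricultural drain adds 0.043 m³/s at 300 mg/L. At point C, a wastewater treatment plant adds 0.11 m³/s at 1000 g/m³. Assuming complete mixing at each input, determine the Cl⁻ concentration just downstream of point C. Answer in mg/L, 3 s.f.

1100 L/s = 1.1 m³/s.
After input A: C = (5.7·7.6 + 1.1·1430) / 6.8 = 237.7 mg/L.
After input B: C = (6.8·237.7 + 0.043·300) / 6.843 = 238.1 mg/L.
After input C: C = (6.843·238.1 + 0.11·1000) / 6.953 = 250.1 mg/L.

250 mg/L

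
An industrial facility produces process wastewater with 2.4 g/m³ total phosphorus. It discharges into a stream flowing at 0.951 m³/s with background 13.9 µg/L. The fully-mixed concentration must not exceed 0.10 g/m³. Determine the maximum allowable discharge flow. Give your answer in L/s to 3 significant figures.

13.9 µg/L = 0.0139 mg/L.
Mass balance at complete mixing: C_std·(Q_w + Q_r) = Q_w·C_e + Q_r·C_b.
Rearranging, Q_w = Q_r·(C_std − C_b)/(C_e − C_std) = 0.951·(0.1 − 0.0139) / (2.4 − 0.1) = 0.0356 m³/s.
= 35.6 L/s.

35.6 L/s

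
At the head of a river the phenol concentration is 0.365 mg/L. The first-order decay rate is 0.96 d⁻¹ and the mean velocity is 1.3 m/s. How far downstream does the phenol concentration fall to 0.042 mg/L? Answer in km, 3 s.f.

253 km

From C = C₀·e^(−kt), t = ln(C₀/C)/k = ln(0.365/0.042)/0.96 = 2.162/0.96 = 2.252 d.
Distance = v·t = 1.3 m/s × 1.946e+05 s = 2.53e+05 m = 253 km.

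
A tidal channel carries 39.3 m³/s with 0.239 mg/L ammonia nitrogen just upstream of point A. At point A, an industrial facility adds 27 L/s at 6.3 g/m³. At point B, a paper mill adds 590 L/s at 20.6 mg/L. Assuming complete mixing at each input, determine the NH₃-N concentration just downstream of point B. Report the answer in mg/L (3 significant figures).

0.544 mg/L

27 L/s = 0.027 m³/s.
After input A: C = (39.3·0.239 + 0.027·6.3) / 39.33 = 0.2432 mg/L.
590 L/s = 0.59 m³/s.
After input B: C = (39.33·0.2432 + 0.59·20.6) / 39.92 = 0.544 mg/L.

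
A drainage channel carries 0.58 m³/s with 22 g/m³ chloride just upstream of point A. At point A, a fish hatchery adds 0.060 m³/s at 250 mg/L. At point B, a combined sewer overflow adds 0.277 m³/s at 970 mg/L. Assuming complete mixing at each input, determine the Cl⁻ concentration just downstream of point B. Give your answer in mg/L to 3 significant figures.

323 mg/L

After input A: C = (0.58·22 + 0.06·250) / 0.64 = 43.38 mg/L.
After input B: C = (0.64·43.38 + 0.277·970) / 0.917 = 323.3 mg/L.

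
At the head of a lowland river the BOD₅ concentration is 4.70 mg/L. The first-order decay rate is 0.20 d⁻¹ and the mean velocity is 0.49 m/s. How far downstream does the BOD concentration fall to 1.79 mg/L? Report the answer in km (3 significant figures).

204 km

From C = C₀·e^(−kt), t = ln(C₀/C)/k = ln(4.70/1.79)/0.20 = 0.9653/0.20 = 4.827 d.
Distance = v·t = 0.49 m/s × 4.17e+05 s = 2.043e+05 m = 204.3 km.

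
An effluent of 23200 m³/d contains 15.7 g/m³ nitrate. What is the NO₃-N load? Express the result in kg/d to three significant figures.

364 kg/d

23200 m³/d = 0.2685 m³/s.
Mass flux = Q·C = 0.2685 m³/s × 15.7 g/m³ = 4.216 g/s.
= 4.216 g/s × 86.4 = 364.2 kg/d.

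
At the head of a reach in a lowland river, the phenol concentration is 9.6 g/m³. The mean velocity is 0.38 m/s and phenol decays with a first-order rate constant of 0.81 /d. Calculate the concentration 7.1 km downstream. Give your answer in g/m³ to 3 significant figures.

Travel time t = 7.1 km / 0.38 m/s = 7100/0.38 = 1.868e+04 s = 0.2163 d.
First-order decay: C = 9.6·exp(−0.81·0.2163) = 9.6·0.8393 = 8.057 g/m³.

8.06 g/m³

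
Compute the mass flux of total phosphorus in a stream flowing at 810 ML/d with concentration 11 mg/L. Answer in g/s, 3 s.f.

103 g/s

810 ML/d = 9.375 m³/s.
Mass flux = Q·C = 9.375 m³/s × 11 g/m³ = 103.1 g/s.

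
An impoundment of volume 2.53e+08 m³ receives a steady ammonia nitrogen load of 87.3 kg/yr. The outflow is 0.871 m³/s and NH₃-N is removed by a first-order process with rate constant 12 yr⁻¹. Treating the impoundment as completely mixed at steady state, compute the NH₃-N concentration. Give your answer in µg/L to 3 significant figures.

0.0285 µg/L

Outflow Q = 0.871 m³/s × 3.156e+07 s/yr = 2.749e+07 m³/yr.
Steady-state CSTR mass balance: W = Q·C + k·V·C, so C = W/(Q + kV).
Q + kV = 2.749e+07 + 12·2.53e+08 = 3.063e+09 m³/yr.
C = 87.3/3.063e+09 = 2.85e-08 kg/m³ = 2.85e-05 mg/L = 0.0285 µg/L.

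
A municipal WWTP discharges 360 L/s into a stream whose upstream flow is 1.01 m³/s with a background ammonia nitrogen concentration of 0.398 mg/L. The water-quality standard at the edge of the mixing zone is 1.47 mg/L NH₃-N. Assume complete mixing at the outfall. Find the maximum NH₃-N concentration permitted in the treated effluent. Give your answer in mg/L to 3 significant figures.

360 L/s = 0.36 m³/s.
Mass balance: 1.47·1.37 = 0.36·Cₑ + 1.01·0.398.
Cₑ = (2.014 − 0.402) / 0.36 = 4.478 mg/L.

4.48 mg/L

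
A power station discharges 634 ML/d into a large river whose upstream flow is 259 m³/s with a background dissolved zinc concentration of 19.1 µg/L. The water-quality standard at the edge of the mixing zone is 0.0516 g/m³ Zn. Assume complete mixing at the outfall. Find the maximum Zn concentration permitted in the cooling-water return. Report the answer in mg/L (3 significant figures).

634 ML/d = 7.338 m³/s.
19.1 µg/L = 0.0191 mg/L.
Mass balance: 0.0516·266.3 = 7.338·Cₑ + 259·0.0191.
Cₑ = (13.74 − 4.947) / 7.338 = 1.199 mg/L.

1.20 mg/L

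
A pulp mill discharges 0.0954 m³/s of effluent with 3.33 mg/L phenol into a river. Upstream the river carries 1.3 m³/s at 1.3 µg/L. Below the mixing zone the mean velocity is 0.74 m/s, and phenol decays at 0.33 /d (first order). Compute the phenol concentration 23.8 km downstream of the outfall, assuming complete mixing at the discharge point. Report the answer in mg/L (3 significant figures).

0.202 mg/L

1.3 µg/L = 0.0013 mg/L.
After complete mixing, C₀ = (0.0954·3.33 + 1.3·0.0013) / 1.395 = 0.2289 mg/L.
Travel time t = 2.38e+04 m / 0.74 m/s = 3.216e+04 s = 0.3722 d.
C = 0.2289·exp(−0.33·0.3722) = 0.2289·0.8844 = 0.2024 mg/L.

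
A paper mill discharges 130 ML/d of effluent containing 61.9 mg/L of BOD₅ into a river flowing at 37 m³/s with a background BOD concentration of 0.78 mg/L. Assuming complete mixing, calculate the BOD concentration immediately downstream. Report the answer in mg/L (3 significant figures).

130 ML/d = 1.505 m³/s.
By mass balance at complete mixing, C = (1.505·61.9 + 37·0.78) / (1.505 + 37) = 122/38.5 = 3.168 mg/L.

3.17 mg/L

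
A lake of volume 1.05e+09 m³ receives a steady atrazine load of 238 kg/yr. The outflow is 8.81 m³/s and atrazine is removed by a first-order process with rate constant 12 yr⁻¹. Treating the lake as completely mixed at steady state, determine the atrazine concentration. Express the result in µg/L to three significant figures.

0.0185 µg/L

Outflow Q = 8.81 m³/s × 3.156e+07 s/yr = 2.78e+08 m³/yr.
Steady-state CSTR mass balance: W = Q·C + k·V·C, so C = W/(Q + kV).
Q + kV = 2.78e+08 + 12·1.05e+09 = 1.288e+10 m³/yr.
C = 238/1.288e+10 = 1.848e-08 kg/m³ = 1.848e-05 mg/L = 0.01848 µg/L.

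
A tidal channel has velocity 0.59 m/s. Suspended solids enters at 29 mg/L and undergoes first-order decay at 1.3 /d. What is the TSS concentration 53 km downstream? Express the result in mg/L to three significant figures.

7.51 mg/L

Travel time t = 53 km / 0.59 m/s = 5.3e+04/0.59 = 8.983e+04 s = 1.04 d.
First-order decay: C = 29·exp(−1.3·1.04) = 29·0.2588 = 7.506 mg/L.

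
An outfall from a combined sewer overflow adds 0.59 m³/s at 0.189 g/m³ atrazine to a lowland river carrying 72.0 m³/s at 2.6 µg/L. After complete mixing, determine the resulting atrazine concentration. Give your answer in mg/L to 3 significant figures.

0.00412 mg/L

2.6 µg/L = 0.0026 mg/L.
By mass balance at complete mixing, C = (0.59·0.189 + 72·0.0026) / (0.59 + 72) = 0.2987/72.59 = 0.004115 mg/L.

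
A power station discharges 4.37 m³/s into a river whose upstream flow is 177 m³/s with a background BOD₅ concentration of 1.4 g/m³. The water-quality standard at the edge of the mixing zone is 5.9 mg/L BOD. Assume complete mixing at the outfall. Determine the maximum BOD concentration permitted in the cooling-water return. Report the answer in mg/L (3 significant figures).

188 mg/L

Mass balance: 5.9·181.4 = 4.37·Cₑ + 177·1.4.
Cₑ = (1070 − 247.8) / 4.37 = 188.2 mg/L.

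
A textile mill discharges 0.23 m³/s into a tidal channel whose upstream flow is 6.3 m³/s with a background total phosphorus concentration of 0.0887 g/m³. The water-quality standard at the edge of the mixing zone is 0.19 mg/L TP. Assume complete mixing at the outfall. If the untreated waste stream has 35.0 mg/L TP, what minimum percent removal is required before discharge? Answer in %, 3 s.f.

91.5 %

Mass balance: 0.19·6.53 = 0.23·Cₑ + 6.3·0.0887.
Cₑ = (1.241 − 0.5588) / 0.23 = 2.965 mg/L.
Required removal = 1 − 2.965/35.0 = 91.53 %.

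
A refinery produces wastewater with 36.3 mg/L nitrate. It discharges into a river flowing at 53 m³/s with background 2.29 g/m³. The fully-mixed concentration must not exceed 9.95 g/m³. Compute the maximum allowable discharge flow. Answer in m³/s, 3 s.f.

15.4 m³/s

Mass balance at complete mixing: C_std·(Q_w + Q_r) = Q_w·C_e + Q_r·C_b.
Rearranging, Q_w = Q_r·(C_std − C_b)/(C_e − C_std) = 53·(9.95 − 2.29) / (36.3 − 9.95) = 15.41 m³/s.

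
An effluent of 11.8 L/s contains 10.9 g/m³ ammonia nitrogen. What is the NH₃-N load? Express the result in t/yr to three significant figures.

11.8 L/s = 0.0118 m³/s.
Mass flux = Q·C = 0.0118 m³/s × 10.9 g/m³ = 0.1286 g/s.
= 0.1286 g/s × 31.56 = 4.059 t/yr.

4.06 t/yr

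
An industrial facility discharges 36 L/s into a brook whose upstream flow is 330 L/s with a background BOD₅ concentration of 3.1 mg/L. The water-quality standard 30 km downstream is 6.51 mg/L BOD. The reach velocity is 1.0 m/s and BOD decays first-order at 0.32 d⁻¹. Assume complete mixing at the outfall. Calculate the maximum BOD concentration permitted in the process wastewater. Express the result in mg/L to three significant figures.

36 L/s = 0.036 m³/s.
330 L/s = 0.33 m³/s.
Travel time to the compliance point: t = 3e+04/1.0 = 3e+04 s = 0.3472 d; decay factor exp(−0.32·0.3472) = 0.8948.
So the concentration just after mixing may be at most 6.51/0.8948 = 7.275 mg/L.
Mass balance: 7.275·0.366 = 0.036·Cₑ + 0.33·3.1.
Cₑ = (2.663 − 1.023) / 0.036 = 45.55 mg/L.

45.5 mg/L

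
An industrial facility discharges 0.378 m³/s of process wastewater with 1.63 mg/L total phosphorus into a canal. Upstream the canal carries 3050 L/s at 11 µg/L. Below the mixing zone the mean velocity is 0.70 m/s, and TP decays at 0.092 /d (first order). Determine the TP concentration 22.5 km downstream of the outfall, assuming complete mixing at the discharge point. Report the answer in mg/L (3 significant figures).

0.183 mg/L

3050 L/s = 3.05 m³/s.
11 µg/L = 0.011 mg/L.
After complete mixing, C₀ = (0.378·1.63 + 3.05·0.011) / 3.428 = 0.1895 mg/L.
Travel time t = 2.25e+04 m / 0.70 m/s = 3.214e+04 s = 0.372 d.
C = 0.1895·exp(−0.092·0.372) = 0.1895·0.9664 = 0.1831 mg/L.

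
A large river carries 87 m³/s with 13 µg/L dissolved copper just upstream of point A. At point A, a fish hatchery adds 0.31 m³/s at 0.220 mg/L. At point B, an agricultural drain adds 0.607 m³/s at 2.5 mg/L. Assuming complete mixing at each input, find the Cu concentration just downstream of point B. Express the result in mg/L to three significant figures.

13 µg/L = 0.013 mg/L.
After input A: C = (87·0.013 + 0.31·0.22) / 87.31 = 0.01373 mg/L.
After input B: C = (87.31·0.01373 + 0.607·2.5) / 87.92 = 0.0309 mg/L.

0.0309 mg/L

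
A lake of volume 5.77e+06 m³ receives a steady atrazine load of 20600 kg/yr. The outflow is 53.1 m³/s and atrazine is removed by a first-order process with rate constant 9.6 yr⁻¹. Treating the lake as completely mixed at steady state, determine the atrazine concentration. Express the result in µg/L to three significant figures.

Outflow Q = 53.1 m³/s × 3.156e+07 s/yr = 1.676e+09 m³/yr.
Steady-state CSTR mass balance: W = Q·C + k·V·C, so C = W/(Q + kV).
Q + kV = 1.676e+09 + 9.6·5.77e+06 = 1.731e+09 m³/yr.
C = 20600/1.731e+09 = 1.19e-05 kg/m³ = 0.0119 mg/L = 11.9 µg/L.

11.9 µg/L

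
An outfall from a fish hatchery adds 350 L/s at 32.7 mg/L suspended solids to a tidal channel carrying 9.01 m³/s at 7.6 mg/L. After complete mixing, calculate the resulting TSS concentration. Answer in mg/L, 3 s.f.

350 L/s = 0.35 m³/s.
Conservation of mass across the mixing zone: C = (0.35·32.7 + 9.01·7.6) / (0.35 + 9.01) = 79.92/9.36 = 8.539 mg/L.

8.54 mg/L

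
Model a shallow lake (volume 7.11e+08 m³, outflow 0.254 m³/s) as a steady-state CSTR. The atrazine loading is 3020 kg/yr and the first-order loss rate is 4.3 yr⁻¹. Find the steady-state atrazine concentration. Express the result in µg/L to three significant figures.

0.985 µg/L

Outflow Q = 0.254 m³/s × 3.156e+07 s/yr = 8.016e+06 m³/yr.
Steady-state CSTR mass balance: W = Q·C + k·V·C, so C = W/(Q + kV).
Q + kV = 8.016e+06 + 4.3·7.11e+08 = 3.065e+09 m³/yr.
C = 3020/3.065e+09 = 9.852e-07 kg/m³ = 0.0009852 mg/L = 0.9852 µg/L.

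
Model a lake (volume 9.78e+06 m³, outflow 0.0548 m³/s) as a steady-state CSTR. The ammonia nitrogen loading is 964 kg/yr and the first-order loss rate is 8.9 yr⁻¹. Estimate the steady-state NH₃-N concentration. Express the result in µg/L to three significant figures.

Outflow Q = 0.0548 m³/s × 3.156e+07 s/yr = 1.729e+06 m³/yr.
Steady-state CSTR mass balance: W = Q·C + k·V·C, so C = W/(Q + kV).
Q + kV = 1.729e+06 + 8.9·9.78e+06 = 8.877e+07 m³/yr.
C = 964/8.877e+07 = 1.086e-05 kg/m³ = 0.01086 mg/L = 10.86 µg/L.

10.9 µg/L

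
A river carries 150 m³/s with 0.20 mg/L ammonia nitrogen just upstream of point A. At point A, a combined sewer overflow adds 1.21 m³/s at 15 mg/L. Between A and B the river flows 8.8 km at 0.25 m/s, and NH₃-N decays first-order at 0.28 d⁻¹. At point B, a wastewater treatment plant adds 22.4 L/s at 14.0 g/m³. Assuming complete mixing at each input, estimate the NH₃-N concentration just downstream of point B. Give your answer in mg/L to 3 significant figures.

After input A: C = (150·0.2 + 1.21·15) / 151.2 = 0.3184 mg/L.
Over the 8.8 km reach to input B (t = 3.52e+04 s = 0.4074 d), decay gives C = 0.3184·exp(−0.28·0.4074) = 0.2841 mg/L.
22.4 L/s = 0.0224 m³/s.
After input B: C = (151.2·0.2841 + 0.0224·14) / 151.2 = 0.2861 mg/L.

0.286 mg/L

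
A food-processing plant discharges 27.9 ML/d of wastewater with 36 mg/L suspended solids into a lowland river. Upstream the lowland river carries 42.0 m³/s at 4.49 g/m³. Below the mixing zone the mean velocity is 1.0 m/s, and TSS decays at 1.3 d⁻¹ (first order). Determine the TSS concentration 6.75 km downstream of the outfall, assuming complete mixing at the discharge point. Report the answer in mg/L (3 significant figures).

4.27 mg/L

27.9 ML/d = 0.3229 m³/s.
After complete mixing, C₀ = (0.3229·36 + 42·4.49) / 42.32 = 4.73 mg/L.
Travel time t = 6750 m / 1.0 m/s = 6750 s = 0.07812 d.
C = 4.73·exp(−1.3·0.07812) = 4.73·0.9034 = 4.274 mg/L.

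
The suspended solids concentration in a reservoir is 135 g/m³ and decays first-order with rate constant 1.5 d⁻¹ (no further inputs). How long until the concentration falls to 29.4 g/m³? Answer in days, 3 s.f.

1.02 d

t = ln(C₀/C)/k = ln(135/29.4)/1.5 = 1.524/1.5 = 1.016 d.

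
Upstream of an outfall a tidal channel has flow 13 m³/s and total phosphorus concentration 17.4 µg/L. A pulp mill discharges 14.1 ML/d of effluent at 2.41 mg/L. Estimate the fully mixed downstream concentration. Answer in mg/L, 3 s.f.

14.1 ML/d = 0.1632 m³/s.
17.4 µg/L = 0.0174 mg/L.
Flow-weighted mixing gives C = (0.1632·2.41 + 13·0.0174) / (0.1632 + 13) = 0.6195/13.16 = 0.04706 mg/L.

0.0471 mg/L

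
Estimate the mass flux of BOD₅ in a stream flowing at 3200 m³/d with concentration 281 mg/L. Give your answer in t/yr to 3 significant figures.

3200 m³/d = 0.03704 m³/s.
Mass flux = Q·C = 0.03704 m³/s × 281 g/m³ = 10.41 g/s.
= 10.41 g/s × 31.56 = 328.4 t/yr.

328 t/yr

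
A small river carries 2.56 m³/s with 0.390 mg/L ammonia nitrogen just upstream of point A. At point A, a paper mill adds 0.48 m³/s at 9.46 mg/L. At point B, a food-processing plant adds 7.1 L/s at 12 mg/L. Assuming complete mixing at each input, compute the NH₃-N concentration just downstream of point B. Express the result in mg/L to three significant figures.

1.85 mg/L

After input A: C = (2.56·0.39 + 0.48·9.46) / 3.04 = 1.822 mg/L.
7.1 L/s = 0.0071 m³/s.
After input B: C = (3.04·1.822 + 0.0071·12) / 3.047 = 1.846 mg/L.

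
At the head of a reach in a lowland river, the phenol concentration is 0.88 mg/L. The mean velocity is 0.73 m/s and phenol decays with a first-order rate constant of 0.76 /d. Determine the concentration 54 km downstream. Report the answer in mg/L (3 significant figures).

Travel time t = 54 km / 0.73 m/s = 5.4e+04/0.73 = 7.397e+04 s = 0.8562 d.
First-order decay: C = 0.88·exp(−0.76·0.8562) = 0.88·0.5217 = 0.4591 mg/L.

0.459 mg/L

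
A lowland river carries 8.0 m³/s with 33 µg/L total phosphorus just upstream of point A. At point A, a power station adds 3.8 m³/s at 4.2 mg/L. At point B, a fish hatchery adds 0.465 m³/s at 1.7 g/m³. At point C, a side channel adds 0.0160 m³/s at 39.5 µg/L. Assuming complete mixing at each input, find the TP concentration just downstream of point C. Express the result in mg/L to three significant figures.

1.39 mg/L

33 µg/L = 0.033 mg/L.
After input A: C = (8·0.033 + 3.8·4.2) / 11.8 = 1.375 mg/L.
After input B: C = (11.8·1.375 + 0.465·1.7) / 12.27 = 1.387 mg/L.
39.5 µg/L = 0.0395 mg/L.
After input C: C = (12.27·1.387 + 0.016·0.0395) / 12.28 = 1.385 mg/L.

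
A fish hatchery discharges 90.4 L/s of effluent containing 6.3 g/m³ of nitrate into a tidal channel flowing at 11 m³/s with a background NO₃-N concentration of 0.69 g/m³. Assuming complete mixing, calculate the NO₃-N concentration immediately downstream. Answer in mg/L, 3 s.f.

0.736 mg/L

90.4 L/s = 0.0904 m³/s.
By mass balance at complete mixing, C = (0.0904·6.3 + 11·0.69) / (0.0904 + 11) = 8.16/11.09 = 0.7357 mg/L.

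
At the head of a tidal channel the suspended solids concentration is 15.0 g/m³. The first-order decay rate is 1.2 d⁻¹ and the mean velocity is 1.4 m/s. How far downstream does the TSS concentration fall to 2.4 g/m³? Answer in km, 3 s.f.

185 km

From C = C₀·e^(−kt), t = ln(C₀/C)/k = ln(15.0/2.4)/1.2 = 1.833/1.2 = 1.527 d.
Distance = v·t = 1.4 m/s × 1.319e+05 s = 1.847e+05 m = 184.7 km.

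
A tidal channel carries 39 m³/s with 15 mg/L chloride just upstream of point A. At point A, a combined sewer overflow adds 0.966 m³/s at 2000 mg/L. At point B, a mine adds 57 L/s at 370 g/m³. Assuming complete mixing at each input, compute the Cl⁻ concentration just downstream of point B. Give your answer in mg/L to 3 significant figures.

63.4 mg/L

After input A: C = (39·15 + 0.966·2000) / 39.97 = 62.98 mg/L.
57 L/s = 0.057 m³/s.
After input B: C = (39.97·62.98 + 0.057·370) / 40.02 = 63.42 mg/L.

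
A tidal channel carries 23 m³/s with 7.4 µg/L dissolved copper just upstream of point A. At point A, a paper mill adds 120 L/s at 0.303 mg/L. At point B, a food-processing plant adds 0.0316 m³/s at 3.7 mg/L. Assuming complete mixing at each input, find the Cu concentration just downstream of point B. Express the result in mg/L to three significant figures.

0.0140 mg/L

7.4 µg/L = 0.0074 mg/L.
120 L/s = 0.12 m³/s.
After input A: C = (23·0.0074 + 0.12·0.303) / 23.12 = 0.008934 mg/L.
After input B: C = (23.12·0.008934 + 0.0316·3.7) / 23.15 = 0.01397 mg/L.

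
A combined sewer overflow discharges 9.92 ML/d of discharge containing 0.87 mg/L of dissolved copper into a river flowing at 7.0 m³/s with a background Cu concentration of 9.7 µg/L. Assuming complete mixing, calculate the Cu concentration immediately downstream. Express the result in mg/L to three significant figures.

9.92 ML/d = 0.1148 m³/s.
9.7 µg/L = 0.0097 mg/L.
Flow-weighted mixing gives C = (0.1148·0.87 + 7·0.0097) / (0.1148 + 7) = 0.1678/7.115 = 0.02358 mg/L.

0.0236 mg/L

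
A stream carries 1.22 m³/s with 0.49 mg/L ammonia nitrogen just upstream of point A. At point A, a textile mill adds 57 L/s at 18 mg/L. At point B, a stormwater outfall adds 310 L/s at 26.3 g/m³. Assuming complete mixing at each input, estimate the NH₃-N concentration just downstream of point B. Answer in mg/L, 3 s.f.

6.16 mg/L

57 L/s = 0.057 m³/s.
After input A: C = (1.22·0.49 + 0.057·18) / 1.277 = 1.272 mg/L.
310 L/s = 0.31 m³/s.
After input B: C = (1.277·1.272 + 0.31·26.3) / 1.587 = 6.161 mg/L.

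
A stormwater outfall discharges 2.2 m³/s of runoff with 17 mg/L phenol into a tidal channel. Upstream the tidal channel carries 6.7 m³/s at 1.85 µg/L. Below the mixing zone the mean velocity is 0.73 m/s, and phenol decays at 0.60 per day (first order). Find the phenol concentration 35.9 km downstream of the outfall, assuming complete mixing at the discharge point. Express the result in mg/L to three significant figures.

1.85 µg/L = 0.00185 mg/L.
After complete mixing, C₀ = (2.2·17 + 6.7·0.00185) / 8.9 = 4.204 mg/L.
Travel time t = 3.59e+04 m / 0.73 m/s = 4.918e+04 s = 0.5692 d.
C = 4.204·exp(−0.60·0.5692) = 4.204·0.7107 = 2.987 mg/L.

2.99 mg/L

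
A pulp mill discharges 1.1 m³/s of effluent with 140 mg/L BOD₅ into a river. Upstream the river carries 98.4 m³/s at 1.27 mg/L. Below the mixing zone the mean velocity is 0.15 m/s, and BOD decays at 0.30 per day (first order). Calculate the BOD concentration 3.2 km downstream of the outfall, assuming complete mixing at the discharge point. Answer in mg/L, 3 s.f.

2.60 mg/L

After complete mixing, C₀ = (1.1·140 + 98.4·1.27) / 99.5 = 2.804 mg/L.
Travel time t = 3200 m / 0.15 m/s = 2.133e+04 s = 0.2469 d.
C = 2.804·exp(−0.30·0.2469) = 2.804·0.9286 = 2.604 mg/L.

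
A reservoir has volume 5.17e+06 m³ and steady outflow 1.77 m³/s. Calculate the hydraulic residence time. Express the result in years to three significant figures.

0.0926 yr

Q = 1.77 m³/s × 3.156e+07 s/yr = 5.586e+07 m³/yr.
Hydraulic residence time τ = V/Q = 5.17e+06/5.586e+07 = 0.09256 yr.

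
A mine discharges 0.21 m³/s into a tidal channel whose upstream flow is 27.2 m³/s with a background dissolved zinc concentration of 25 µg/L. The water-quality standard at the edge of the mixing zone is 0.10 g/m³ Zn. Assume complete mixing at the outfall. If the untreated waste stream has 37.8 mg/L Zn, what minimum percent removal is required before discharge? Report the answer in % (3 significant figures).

74.0 %

25 µg/L = 0.025 mg/L.
Mass balance: 0.1·27.41 = 0.21·Cₑ + 27.2·0.025.
Cₑ = (2.741 − 0.68) / 0.21 = 9.814 mg/L.
Required removal = 1 − 9.814/37.8 = 74.04 %.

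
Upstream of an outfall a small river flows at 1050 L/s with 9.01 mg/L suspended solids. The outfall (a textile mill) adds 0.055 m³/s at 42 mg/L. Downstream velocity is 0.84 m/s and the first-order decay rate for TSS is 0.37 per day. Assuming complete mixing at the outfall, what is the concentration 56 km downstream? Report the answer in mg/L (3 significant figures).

8.01 mg/L

1050 L/s = 1.05 m³/s.
After complete mixing, C₀ = (0.055·42 + 1.05·9.01) / 1.105 = 10.65 mg/L.
Travel time t = 5.6e+04 m / 0.84 m/s = 6.667e+04 s = 0.7716 d.
C = 10.65·exp(−0.37·0.7716) = 10.65·0.7516 = 8.007 mg/L.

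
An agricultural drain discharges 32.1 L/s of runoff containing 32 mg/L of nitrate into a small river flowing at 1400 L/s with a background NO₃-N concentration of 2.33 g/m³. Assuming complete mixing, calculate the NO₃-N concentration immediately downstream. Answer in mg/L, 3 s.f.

32.1 L/s = 0.0321 m³/s.
1400 L/s = 1.4 m³/s.
Flow-weighted mixing gives C = (0.0321·32 + 1.4·2.33) / (0.0321 + 1.4) = 4.289/1.432 = 2.995 mg/L.

3.00 mg/L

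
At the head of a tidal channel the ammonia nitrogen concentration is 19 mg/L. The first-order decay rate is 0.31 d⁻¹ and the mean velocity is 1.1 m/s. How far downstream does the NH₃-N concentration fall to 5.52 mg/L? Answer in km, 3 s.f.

379 km

From C = C₀·e^(−kt), t = ln(C₀/C)/k = ln(19/5.52)/0.31 = 1.236/0.31 = 3.987 d.
Distance = v·t = 1.1 m/s × 3.445e+05 s = 3.79e+05 m = 379 km.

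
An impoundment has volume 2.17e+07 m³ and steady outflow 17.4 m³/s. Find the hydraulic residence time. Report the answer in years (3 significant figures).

0.0395 yr

Q = 17.4 m³/s × 3.156e+07 s/yr = 5.491e+08 m³/yr.
Hydraulic residence time τ = V/Q = 2.17e+07/5.491e+08 = 0.03952 yr.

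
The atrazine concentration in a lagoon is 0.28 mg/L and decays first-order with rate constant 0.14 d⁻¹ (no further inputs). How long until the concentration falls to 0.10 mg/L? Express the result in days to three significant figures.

7.35 d

t = ln(C₀/C)/k = ln(0.28/0.10)/0.14 = 1.03/0.14 = 7.354 d.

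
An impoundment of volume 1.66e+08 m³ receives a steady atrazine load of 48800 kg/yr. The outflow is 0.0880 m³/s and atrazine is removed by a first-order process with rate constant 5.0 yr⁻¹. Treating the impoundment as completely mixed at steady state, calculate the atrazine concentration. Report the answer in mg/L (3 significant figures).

Outflow Q = 0.0880 m³/s × 3.156e+07 s/yr = 2.777e+06 m³/yr.
Steady-state CSTR mass balance: W = Q·C + k·V·C, so C = W/(Q + kV).
Q + kV = 2.777e+06 + 5.0·1.66e+08 = 8.328e+08 m³/yr.
C = 48800/8.328e+08 = 5.86e-05 kg/m³ = 0.0586 mg/L.

0.0586 mg/L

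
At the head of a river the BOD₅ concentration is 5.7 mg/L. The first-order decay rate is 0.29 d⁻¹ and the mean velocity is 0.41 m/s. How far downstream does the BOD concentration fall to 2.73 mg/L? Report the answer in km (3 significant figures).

89.9 km

From C = C₀·e^(−kt), t = ln(C₀/C)/k = ln(5.7/2.73)/0.29 = 0.7362/0.29 = 2.538 d.
Distance = v·t = 0.41 m/s × 2.193e+05 s = 8.992e+04 m = 89.92 km.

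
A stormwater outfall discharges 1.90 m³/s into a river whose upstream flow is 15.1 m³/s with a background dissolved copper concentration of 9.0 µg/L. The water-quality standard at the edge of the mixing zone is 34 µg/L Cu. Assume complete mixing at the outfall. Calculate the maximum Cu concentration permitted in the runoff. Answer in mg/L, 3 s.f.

9.0 µg/L = 0.009 mg/L.
34 µg/L = 0.034 mg/L.
Mass balance: 0.034·17 = 1.9·Cₑ + 15.1·0.009.
Cₑ = (0.578 − 0.1359) / 1.9 = 0.2327 mg/L.

0.233 mg/L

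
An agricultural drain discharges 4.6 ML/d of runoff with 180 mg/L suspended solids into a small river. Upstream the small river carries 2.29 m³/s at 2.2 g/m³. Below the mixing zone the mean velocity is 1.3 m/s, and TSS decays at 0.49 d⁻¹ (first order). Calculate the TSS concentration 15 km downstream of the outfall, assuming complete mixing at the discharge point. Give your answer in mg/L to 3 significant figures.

4.6 ML/d = 0.05324 m³/s.
After complete mixing, C₀ = (0.05324·180 + 2.29·2.2) / 2.343 = 6.24 mg/L.
Travel time t = 1.5e+04 m / 1.3 m/s = 1.154e+04 s = 0.1335 d.
C = 6.24·exp(−0.49·0.1335) = 6.24·0.9367 = 5.845 mg/L.

5.84 mg/L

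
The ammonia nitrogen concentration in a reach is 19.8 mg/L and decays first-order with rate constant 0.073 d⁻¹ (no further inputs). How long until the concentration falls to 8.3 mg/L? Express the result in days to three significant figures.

t = ln(C₀/C)/k = ln(19.8/8.3)/0.073 = 0.8694/0.073 = 11.91 d.

11.9 d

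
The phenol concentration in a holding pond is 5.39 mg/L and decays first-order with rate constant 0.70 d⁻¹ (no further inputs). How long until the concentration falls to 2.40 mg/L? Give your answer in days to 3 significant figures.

t = ln(C₀/C)/k = ln(5.39/2.40)/0.70 = 0.8091/0.70 = 1.156 d.

1.16 d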